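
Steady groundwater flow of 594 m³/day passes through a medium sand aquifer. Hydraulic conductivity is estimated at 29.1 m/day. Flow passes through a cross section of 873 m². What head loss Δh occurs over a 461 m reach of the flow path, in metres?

10.8

From Q = K·A·i, i = Q / (K·A) = 594 / (29.10 × 873.0) = 0.02338.
Head loss Δh = i · L = 0.02338 × 461 = 10.78 m.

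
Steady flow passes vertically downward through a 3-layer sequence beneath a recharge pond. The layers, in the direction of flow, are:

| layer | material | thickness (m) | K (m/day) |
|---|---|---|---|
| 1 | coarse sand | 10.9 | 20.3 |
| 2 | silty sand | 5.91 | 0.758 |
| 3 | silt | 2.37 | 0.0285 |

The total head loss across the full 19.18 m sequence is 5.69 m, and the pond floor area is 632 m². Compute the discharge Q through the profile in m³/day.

Flow is perpendicular to layering, so the layers act in series and the equivalent K is the thickness-weighted harmonic mean.
Total thickness L = 10.9 + 5.91 + 2.37 = 19.18 m.
Σ(b_i/K_i) = 10.9/20.3 + 5.91/0.758 + 2.37/0.0285 = 91.49 d.
K_eq = L / Σ(b_i/K_i) = 19.18 / 91.49 = 0.2096 m/day.
Q = K_eq · A · (Δh/L) = 0.2096 × 632 × (5.69/19.18) = 39.30 m³/day.

39.3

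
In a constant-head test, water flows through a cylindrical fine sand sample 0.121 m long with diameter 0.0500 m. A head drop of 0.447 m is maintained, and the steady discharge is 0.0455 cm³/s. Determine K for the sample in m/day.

Cross-sectional area A = π·(d/2)² = π × (0.0500/2)² = 0.001963 m².
Convert discharge: 0.0455 cm³/s = 4.550e-08 m³/s.
Darcy's law rearranged: K = Q·L / (A·Δh) = 4.550e-08 × 0.121 / (0.001963 × 0.447) = 6.273e-06 m/s = 0.5420 m/day.

0.542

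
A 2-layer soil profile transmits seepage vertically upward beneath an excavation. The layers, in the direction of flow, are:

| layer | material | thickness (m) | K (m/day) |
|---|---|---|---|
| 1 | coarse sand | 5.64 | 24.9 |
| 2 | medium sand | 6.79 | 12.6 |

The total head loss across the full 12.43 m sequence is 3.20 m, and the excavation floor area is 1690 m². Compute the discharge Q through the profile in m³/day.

Flow is perpendicular to layering, so the layers act in series and the equivalent K is the thickness-weighted harmonic mean.
Total thickness L = 5.64 + 6.79 = 12.43 m.
Σ(b_i/K_i) = 5.64/24.9 + 6.79/12.6 = 0.7654 d.
K_eq = L / Σ(b_i/K_i) = 12.43 / 0.7654 = 16.24 m/day.
Q = K_eq · A · (Δh/L) = 16.24 × 1690 × (3.20/12.43) = 7066 m³/day.

7070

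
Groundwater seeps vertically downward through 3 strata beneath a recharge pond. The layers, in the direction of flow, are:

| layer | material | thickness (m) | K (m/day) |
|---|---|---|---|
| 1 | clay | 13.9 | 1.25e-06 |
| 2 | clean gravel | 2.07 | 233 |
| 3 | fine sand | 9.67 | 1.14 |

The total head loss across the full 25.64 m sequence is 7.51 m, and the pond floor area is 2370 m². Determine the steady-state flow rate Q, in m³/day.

0.00160

Flow is perpendicular to layering, so the layers act in series and the equivalent K is the thickness-weighted harmonic mean.
Total thickness L = 13.9 + 2.07 + 9.67 = 25.64 m.
Σ(b_i/K_i) = 13.9/1.25e-06 + 2.07/233 + 9.67/1.14 = 1.112e+07 d.
K_eq = L / Σ(b_i/K_i) = 25.64 / 1.112e+07 = 2.306e-06 m/day.
Q = K_eq · A · (Δh/L) = 2.306e-06 × 2370 × (7.51/25.64) = 0.001601 m³/day.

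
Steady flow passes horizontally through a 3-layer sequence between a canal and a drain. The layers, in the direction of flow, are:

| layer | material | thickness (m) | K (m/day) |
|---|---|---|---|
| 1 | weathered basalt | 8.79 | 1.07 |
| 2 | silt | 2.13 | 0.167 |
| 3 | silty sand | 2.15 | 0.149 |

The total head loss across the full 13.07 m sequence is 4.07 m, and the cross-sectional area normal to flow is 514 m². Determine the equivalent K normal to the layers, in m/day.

Flow is perpendicular to layering, so the layers act in series and the equivalent K is the thickness-weighted harmonic mean.
Total thickness L = 8.79 + 2.13 + 2.15 = 13.07 m.
Σ(b_i/K_i) = 8.79/1.07 + 2.13/0.167 + 2.15/0.149 = 35.40 d.
K_eq = L / Σ(b_i/K_i) = 13.07 / 35.40 = 0.3692 m/day.

0.369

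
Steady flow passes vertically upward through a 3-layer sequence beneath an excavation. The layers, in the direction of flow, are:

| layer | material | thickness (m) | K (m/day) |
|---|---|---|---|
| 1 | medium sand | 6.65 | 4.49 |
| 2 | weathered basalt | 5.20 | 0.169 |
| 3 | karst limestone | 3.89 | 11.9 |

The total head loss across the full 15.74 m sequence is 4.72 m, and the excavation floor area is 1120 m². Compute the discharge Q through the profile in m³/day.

162

Flow is perpendicular to layering, so the layers act in series and the equivalent K is the thickness-weighted harmonic mean.
Total thickness L = 6.65 + 5.20 + 3.89 = 15.74 m.
Σ(b_i/K_i) = 6.65/4.49 + 5.20/0.169 + 3.89/11.9 = 32.58 d.
K_eq = L / Σ(b_i/K_i) = 15.74 / 32.58 = 0.4832 m/day.
Q = K_eq · A · (Δh/L) = 0.4832 × 1120 × (4.72/15.74) = 162.3 m³/day.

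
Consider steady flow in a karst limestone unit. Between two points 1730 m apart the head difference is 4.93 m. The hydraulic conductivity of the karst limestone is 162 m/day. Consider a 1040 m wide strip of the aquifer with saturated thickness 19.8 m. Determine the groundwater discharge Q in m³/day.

Cross-sectional area A = 1040 × 19.8 = 20592 m².
Hydraulic gradient i = Δh / L = 4.93 / 1730 = 0.002850.
Darcy's law: Q = K · A · i = 162.0 × 20592 × 0.002850 = 9506 m³/day.

9510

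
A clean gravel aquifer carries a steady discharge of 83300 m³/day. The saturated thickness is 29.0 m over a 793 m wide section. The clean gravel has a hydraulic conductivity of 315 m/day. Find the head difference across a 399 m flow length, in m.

4.59

Cross-sectional area A = 793 × 29.0 = 22997 m².
From Q = K·A·i, i = Q / (K·A) = 83300 / (315.0 × 22997) = 0.01150.
Head loss Δh = i · L = 0.01150 × 399 = 4.588 m.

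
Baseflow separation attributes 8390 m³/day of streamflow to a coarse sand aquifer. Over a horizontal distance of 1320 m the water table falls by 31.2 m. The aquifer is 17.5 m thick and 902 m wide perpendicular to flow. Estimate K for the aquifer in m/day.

22.5

Cross-sectional area A = 902 × 17.5 = 15785 m².
Hydraulic gradient i = Δh / L = 31.2 / 1320 = 0.02364.
From Q = K·A·i, K = Q / (A·i) = 8390 / (15785 × 0.02364) = 22.49 m/day.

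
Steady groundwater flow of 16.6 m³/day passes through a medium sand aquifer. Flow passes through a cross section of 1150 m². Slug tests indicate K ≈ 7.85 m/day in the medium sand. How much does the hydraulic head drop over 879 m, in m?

From Q = K·A·i, i = Q / (K·A) = 16.6 / (7.850 × 1150) = 0.001839.
Head loss Δh = i · L = 0.001839 × 879 = 1.616 m.

1.62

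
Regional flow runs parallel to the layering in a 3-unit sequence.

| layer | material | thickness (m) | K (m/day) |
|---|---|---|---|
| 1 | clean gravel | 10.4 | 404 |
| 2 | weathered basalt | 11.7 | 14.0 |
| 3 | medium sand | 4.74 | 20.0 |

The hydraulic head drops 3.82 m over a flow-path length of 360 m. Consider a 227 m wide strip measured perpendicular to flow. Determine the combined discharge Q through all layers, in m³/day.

Flow is parallel to layering, so each bed carries its own Darcy discharge and the transmissivities add.
Σ(K_i·b_i) = 404×10.4 + 14.0×11.7 + 20.0×4.74 = 4460 m²/day.
Hydraulic gradient i = Δh / L = 3.82 / 360 = 0.01061.
Q = Σ(K_i·b_i) · W · i = 4460 × 227 × 0.01061 = 10743 m³/day.

10700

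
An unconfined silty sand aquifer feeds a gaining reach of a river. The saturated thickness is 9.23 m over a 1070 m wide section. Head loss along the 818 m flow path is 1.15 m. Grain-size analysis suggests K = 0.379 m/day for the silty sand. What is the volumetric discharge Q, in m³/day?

5.26

Cross-sectional area A = 1070 × 9.23 = 9876 m².
Hydraulic gradient i = Δh / L = 1.15 / 818 = 0.001406.
Darcy's law: Q = K · A · i = 0.3790 × 9876 × 0.001406 = 5.262 m³/day.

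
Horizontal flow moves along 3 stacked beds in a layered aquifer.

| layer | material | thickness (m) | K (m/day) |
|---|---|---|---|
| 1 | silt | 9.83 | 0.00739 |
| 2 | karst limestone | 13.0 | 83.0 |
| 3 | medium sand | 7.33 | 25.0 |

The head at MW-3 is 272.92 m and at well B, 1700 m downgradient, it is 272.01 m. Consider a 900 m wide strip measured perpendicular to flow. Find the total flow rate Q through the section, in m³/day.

608

Flow is parallel to layering, so each bed carries its own Darcy discharge and the transmissivities add.
Σ(K_i·b_i) = 0.00739×9.83 + 83.0×13.0 + 25.0×7.33 = 1262 m²/day.
Hydraulic gradient i = (272.92 − 272.01) / 1700 = 0.91 / 1700 = 0.0005353.
Q = Σ(K_i·b_i) · W · i = 1262 × 900 × 0.0005353 = 608.1 m³/day.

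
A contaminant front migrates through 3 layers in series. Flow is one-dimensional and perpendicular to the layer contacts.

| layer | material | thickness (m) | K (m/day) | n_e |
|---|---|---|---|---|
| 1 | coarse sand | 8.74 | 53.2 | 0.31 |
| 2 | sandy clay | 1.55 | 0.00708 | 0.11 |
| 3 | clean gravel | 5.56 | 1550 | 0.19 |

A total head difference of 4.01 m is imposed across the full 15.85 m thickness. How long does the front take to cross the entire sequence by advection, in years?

With flow normal to the layers, continuity requires the same specific discharge q through every layer.
Σ(b_i/K_i) = 8.74/53.2 + 1.55/0.00708 + 5.56/1550 = 219.1 d.
q = Δh / Σ(b_i/K_i) = 4.01 / 219.1 = 0.01830 m/day.
In each layer the seepage velocity is v_i = q/n_i, so the layer transit time is t_i = b_i·n_i / q:
  layer 1 (coarse sand): t_1 = 8.74 × 0.31 / 0.01830 = 148.0 d
  layer 2 (sandy clay): t_2 = 1.55 × 0.11 / 0.01830 = 9.316 d
  layer 3 (clean gravel): t_3 = 5.56 × 0.19 / 0.01830 = 57.72 d
Total t = Σ t_i = 215.1 days = 0.5888 years.

0.589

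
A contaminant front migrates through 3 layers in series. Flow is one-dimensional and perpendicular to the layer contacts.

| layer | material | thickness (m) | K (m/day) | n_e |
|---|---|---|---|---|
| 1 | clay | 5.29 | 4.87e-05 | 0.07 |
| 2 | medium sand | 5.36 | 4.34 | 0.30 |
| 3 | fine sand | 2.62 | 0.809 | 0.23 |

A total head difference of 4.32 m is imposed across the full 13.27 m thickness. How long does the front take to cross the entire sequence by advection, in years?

With flow normal to the layers, continuity requires the same specific discharge q through every layer.
Σ(b_i/K_i) = 5.29/4.87e-05 + 5.36/4.34 + 2.62/0.809 = 1.086e+05 d.
q = Δh / Σ(b_i/K_i) = 4.32 / 1.086e+05 = 3.977e-05 m/day.
In each layer the seepage velocity is v_i = q/n_i, so the layer transit time is t_i = b_i·n_i / q:
  layer 1 (clay): t_1 = 5.29 × 0.07 / 3.977e-05 = 9311 d
  layer 2 (medium sand): t_2 = 5.36 × 0.30 / 3.977e-05 = 40434 d
  layer 3 (fine sand): t_3 = 2.62 × 0.23 / 3.977e-05 = 15153 d
Total t = Σ t_i = 64898 days = 177.7 years.

178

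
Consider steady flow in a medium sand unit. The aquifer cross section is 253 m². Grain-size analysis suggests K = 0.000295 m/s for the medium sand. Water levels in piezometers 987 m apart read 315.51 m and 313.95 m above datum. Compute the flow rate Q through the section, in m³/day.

Convert K: 0.000295 m/s × 86400 = 25.49 m/day.
Hydraulic gradient i = (315.51 − 313.95) / 987 = 1.56 / 987 = 0.001581.
Darcy's law: Q = K · A · i = 25.49 × 253.0 × 0.001581 = 10.19 m³/day.

10.2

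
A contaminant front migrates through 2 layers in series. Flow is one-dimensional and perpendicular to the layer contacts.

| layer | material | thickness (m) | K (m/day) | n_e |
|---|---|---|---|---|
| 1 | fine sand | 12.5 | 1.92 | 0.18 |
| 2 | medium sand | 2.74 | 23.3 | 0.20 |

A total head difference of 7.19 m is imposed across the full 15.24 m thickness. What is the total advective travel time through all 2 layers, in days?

2.58

With flow normal to the layers, continuity requires the same specific discharge q through every layer.
Σ(b_i/K_i) = 12.5/1.92 + 2.74/23.3 = 6.628 d.
q = Δh / Σ(b_i/K_i) = 7.19 / 6.628 = 1.085 m/day.
In each layer the seepage velocity is v_i = q/n_i, so the layer transit time is t_i = b_i·n_i / q:
  layer 1 (fine sand): t_1 = 12.5 × 0.18 / 1.085 = 2.074 d
  layer 2 (medium sand): t_2 = 2.74 × 0.20 / 1.085 = 0.5052 d
Total t = Σ t_i = 2.579 days.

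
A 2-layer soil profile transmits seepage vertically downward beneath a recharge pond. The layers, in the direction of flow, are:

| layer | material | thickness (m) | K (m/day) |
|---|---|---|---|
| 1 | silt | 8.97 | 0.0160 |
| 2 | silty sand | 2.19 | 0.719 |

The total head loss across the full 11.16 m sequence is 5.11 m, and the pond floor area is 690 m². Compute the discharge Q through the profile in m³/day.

6.26

Flow is perpendicular to layering, so the layers act in series and the equivalent K is the thickness-weighted harmonic mean.
Total thickness L = 8.97 + 2.19 = 11.16 m.
Σ(b_i/K_i) = 8.97/0.0160 + 2.19/0.719 = 563.7 d.
K_eq = L / Σ(b_i/K_i) = 11.16 / 563.7 = 0.01980 m/day.
Q = K_eq · A · (Δh/L) = 0.01980 × 690 × (5.11/11.16) = 6.255 m³/day.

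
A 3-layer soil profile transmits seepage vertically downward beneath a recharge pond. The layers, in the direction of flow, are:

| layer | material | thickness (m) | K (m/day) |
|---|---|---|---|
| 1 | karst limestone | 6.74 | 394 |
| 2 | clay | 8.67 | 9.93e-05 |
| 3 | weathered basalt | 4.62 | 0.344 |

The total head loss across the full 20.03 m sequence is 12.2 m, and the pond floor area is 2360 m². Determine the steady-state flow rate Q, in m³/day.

Flow is perpendicular to layering, so the layers act in series and the equivalent K is the thickness-weighted harmonic mean.
Total thickness L = 6.74 + 8.67 + 4.62 = 20.03 m.
Σ(b_i/K_i) = 6.74/394 + 8.67/9.93e-05 + 4.62/0.344 = 87325 d.
K_eq = L / Σ(b_i/K_i) = 20.03 / 87325 = 0.0002294 m/day.
Q = K_eq · A · (Δh/L) = 0.0002294 × 2360 × (12.2/20.03) = 0.3297 m³/day.

0.330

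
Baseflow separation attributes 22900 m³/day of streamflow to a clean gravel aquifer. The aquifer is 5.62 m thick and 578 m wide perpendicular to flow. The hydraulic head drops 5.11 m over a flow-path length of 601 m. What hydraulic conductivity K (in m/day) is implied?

Cross-sectional area A = 578 × 5.62 = 3248 m².
Hydraulic gradient i = Δh / L = 5.11 / 601 = 0.008502.
From Q = K·A·i, K = Q / (A·i) = 22900 / (3248 × 0.008502) = 829.1 m/day.

829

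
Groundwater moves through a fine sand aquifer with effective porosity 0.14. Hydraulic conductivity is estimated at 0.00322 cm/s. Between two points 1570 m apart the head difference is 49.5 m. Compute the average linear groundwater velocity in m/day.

Convert K: 0.00322 cm/s × 864 = 2.782 m/day.
Hydraulic gradient i = Δh / L = 49.5 / 1570 = 0.03153.
Darcy flux q = K · i = 2.782 × 0.03153 = 0.08772 m/day.
Seepage velocity v = q / n_e = 0.08772 / 0.14 = 0.6265 m/day.

0.627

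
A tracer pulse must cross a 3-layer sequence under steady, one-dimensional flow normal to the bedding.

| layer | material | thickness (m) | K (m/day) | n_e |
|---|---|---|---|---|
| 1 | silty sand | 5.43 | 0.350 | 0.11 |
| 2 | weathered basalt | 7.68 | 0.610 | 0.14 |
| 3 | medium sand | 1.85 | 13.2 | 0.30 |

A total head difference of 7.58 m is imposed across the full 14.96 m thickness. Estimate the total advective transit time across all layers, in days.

8.30

With flow normal to the layers, continuity requires the same specific discharge q through every layer.
Σ(b_i/K_i) = 5.43/0.350 + 7.68/0.610 + 1.85/13.2 = 28.24 d.
q = Δh / Σ(b_i/K_i) = 7.58 / 28.24 = 0.2684 m/day.
In each layer the seepage velocity is v_i = q/n_i, so the layer transit time is t_i = b_i·n_i / q:
  layer 1 (silty sand): t_1 = 5.43 × 0.11 / 0.2684 = 2.226 d
  layer 2 (weathered basalt): t_2 = 7.68 × 0.14 / 0.2684 = 4.006 d
  layer 3 (medium sand): t_3 = 1.85 × 0.30 / 0.2684 = 2.068 d
Total t = Σ t_i = 8.300 days.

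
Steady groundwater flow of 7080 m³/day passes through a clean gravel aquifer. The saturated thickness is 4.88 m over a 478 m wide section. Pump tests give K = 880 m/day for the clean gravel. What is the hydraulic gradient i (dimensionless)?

0.00345

Cross-sectional area A = 478 × 4.88 = 2333 m².
From Q = K·A·i, i = Q / (K·A) = 7080 / (880.0 × 2333) = 0.003449.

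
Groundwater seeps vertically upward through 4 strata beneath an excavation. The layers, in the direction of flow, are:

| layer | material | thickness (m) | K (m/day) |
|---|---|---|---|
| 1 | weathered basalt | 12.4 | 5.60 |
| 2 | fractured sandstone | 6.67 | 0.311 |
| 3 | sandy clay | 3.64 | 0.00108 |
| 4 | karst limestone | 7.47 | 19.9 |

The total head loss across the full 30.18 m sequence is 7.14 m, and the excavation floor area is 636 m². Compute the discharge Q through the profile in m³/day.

Flow is perpendicular to layering, so the layers act in series and the equivalent K is the thickness-weighted harmonic mean.
Total thickness L = 12.4 + 6.67 + 3.64 + 7.47 = 30.18 m.
Σ(b_i/K_i) = 12.4/5.60 + 6.67/0.311 + 3.64/0.00108 + 7.47/19.9 = 3394 d.
K_eq = L / Σ(b_i/K_i) = 30.18 / 3394 = 0.008891 m/day.
Q = K_eq · A · (Δh/L) = 0.008891 × 636 × (7.14/30.18) = 1.338 m³/day.

1.34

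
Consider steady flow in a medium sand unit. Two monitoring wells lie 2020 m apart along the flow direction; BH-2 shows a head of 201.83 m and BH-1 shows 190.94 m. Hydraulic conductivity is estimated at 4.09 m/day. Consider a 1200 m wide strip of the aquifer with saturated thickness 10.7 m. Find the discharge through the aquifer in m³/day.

Cross-sectional area A = 1200 × 10.7 = 12840 m².
Hydraulic gradient i = (201.83 − 190.94) / 2020 = 10.89 / 2020 = 0.005391.
Darcy's law: Q = K · A · i = 4.090 × 12840 × 0.005391 = 283.1 m³/day.

283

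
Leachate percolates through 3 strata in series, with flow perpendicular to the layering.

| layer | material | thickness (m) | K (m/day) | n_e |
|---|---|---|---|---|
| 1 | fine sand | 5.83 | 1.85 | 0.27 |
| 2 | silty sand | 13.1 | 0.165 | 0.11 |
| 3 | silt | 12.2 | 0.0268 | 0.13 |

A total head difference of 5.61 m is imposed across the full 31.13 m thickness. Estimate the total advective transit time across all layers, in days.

With flow normal to the layers, continuity requires the same specific discharge q through every layer.
Σ(b_i/K_i) = 5.83/1.85 + 13.1/0.165 + 12.2/0.0268 = 537.8 d.
q = Δh / Σ(b_i/K_i) = 5.61 / 537.8 = 0.01043 m/day.
In each layer the seepage velocity is v_i = q/n_i, so the layer transit time is t_i = b_i·n_i / q:
  layer 1 (fine sand): t_1 = 5.83 × 0.27 / 0.01043 = 150.9 d
  layer 2 (silty sand): t_2 = 13.1 × 0.11 / 0.01043 = 138.1 d
  layer 3 (silt): t_3 = 12.2 × 0.13 / 0.01043 = 152.0 d
Total t = Σ t_i = 441.1 days.

441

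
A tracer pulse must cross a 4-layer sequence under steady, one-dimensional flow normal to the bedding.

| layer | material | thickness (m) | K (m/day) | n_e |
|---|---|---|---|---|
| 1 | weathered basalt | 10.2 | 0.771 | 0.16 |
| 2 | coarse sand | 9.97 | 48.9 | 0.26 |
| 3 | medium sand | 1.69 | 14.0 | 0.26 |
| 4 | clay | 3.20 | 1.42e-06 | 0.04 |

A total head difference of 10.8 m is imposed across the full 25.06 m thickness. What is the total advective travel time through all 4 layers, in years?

With flow normal to the layers, continuity requires the same specific discharge q through every layer.
Σ(b_i/K_i) = 10.2/0.771 + 9.97/48.9 + 1.69/14.0 + 3.20/1.42e-06 = 2.254e+06 d.
q = Δh / Σ(b_i/K_i) = 10.8 / 2.254e+06 = 4.792e-06 m/day.
In each layer the seepage velocity is v_i = q/n_i, so the layer transit time is t_i = b_i·n_i / q:
  layer 1 (weathered basalt): t_1 = 10.2 × 0.16 / 4.792e-06 = 3.405e+05 d
  layer 2 (coarse sand): t_2 = 9.97 × 0.26 / 4.792e-06 = 5.409e+05 d
  layer 3 (medium sand): t_3 = 1.69 × 0.26 / 4.792e-06 = 91685 d
  layer 4 (clay): t_4 = 3.20 × 0.04 / 4.792e-06 = 26709 d
Total t = Σ t_i = 9.998e+05 days = 2737 years.

2740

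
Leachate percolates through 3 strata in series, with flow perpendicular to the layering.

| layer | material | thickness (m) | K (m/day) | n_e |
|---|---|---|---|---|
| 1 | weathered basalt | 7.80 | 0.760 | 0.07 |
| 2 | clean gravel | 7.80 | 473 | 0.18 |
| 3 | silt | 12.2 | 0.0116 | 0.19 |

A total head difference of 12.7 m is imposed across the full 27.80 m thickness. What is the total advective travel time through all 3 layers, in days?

With flow normal to the layers, continuity requires the same specific discharge q through every layer.
Σ(b_i/K_i) = 7.80/0.760 + 7.80/473 + 12.2/0.0116 = 1062 d.
q = Δh / Σ(b_i/K_i) = 12.7 / 1062 = 0.01196 m/day.
In each layer the seepage velocity is v_i = q/n_i, so the layer transit time is t_i = b_i·n_i / q:
  layer 1 (weathered basalt): t_1 = 7.80 × 0.07 / 0.01196 = 45.66 d
  layer 2 (clean gravel): t_2 = 7.80 × 0.18 / 0.01196 = 117.4 d
  layer 3 (silt): t_3 = 12.2 × 0.19 / 0.01196 = 193.8 d
Total t = Σ t_i = 356.9 days.

357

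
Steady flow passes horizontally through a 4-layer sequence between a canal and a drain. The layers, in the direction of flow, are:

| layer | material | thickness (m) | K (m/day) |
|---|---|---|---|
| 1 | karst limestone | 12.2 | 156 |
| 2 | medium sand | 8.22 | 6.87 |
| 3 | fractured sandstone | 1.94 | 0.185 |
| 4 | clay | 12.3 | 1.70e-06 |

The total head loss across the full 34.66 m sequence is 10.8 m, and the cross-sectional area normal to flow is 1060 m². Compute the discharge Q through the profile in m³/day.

Flow is perpendicular to layering, so the layers act in series and the equivalent K is the thickness-weighted harmonic mean.
Total thickness L = 12.2 + 8.22 + 1.94 + 12.3 = 34.66 m.
Σ(b_i/K_i) = 12.2/156 + 8.22/6.87 + 1.94/0.185 + 12.3/1.70e-06 = 7.235e+06 d.
K_eq = L / Σ(b_i/K_i) = 34.66 / 7.235e+06 = 4.790e-06 m/day.
Q = K_eq · A · (Δh/L) = 4.790e-06 × 1060 × (10.8/34.66) = 0.001582 m³/day.

0.00158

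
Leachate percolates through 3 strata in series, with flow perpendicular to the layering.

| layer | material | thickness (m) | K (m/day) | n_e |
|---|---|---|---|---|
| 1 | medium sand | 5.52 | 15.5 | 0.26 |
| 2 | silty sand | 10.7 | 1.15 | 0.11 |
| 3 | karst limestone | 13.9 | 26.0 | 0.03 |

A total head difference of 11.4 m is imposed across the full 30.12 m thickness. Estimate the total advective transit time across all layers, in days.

With flow normal to the layers, continuity requires the same specific discharge q through every layer.
Σ(b_i/K_i) = 5.52/15.5 + 10.7/1.15 + 13.9/26.0 = 10.20 d.
q = Δh / Σ(b_i/K_i) = 11.4 / 10.20 = 1.118 m/day.
In each layer the seepage velocity is v_i = q/n_i, so the layer transit time is t_i = b_i·n_i / q:
  layer 1 (medium sand): t_1 = 5.52 × 0.26 / 1.118 = 1.284 d
  layer 2 (silty sand): t_2 = 10.7 × 0.11 / 1.118 = 1.053 d
  layer 3 (karst limestone): t_3 = 13.9 × 0.03 / 1.118 = 0.3729 d
Total t = Σ t_i = 2.709 days.

2.71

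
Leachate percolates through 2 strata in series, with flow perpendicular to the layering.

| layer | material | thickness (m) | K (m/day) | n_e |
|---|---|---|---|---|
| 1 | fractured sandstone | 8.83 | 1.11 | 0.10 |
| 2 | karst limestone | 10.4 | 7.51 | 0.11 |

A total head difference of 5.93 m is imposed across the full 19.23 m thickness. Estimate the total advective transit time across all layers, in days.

3.19

With flow normal to the layers, continuity requires the same specific discharge q through every layer.
Σ(b_i/K_i) = 8.83/1.11 + 10.4/7.51 = 9.340 d.
q = Δh / Σ(b_i/K_i) = 5.93 / 9.340 = 0.6349 m/day.
In each layer the seepage velocity is v_i = q/n_i, so the layer transit time is t_i = b_i·n_i / q:
  layer 1 (fractured sandstone): t_1 = 8.83 × 0.10 / 0.6349 = 1.391 d
  layer 2 (karst limestone): t_2 = 10.4 × 0.11 / 0.6349 = 1.802 d
Total t = Σ t_i = 3.193 days.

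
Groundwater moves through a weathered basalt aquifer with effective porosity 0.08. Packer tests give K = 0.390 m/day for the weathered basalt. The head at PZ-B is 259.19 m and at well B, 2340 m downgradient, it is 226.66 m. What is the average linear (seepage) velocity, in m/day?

Hydraulic gradient i = (259.19 − 226.66) / 2340 = 32.53 / 2340 = 0.01390.
Darcy flux q = K · i = 0.3900 × 0.01390 = 0.005422 m/day.
Seepage velocity v = q / n_e = 0.005422 / 0.08 = 0.06777 m/day.

0.0678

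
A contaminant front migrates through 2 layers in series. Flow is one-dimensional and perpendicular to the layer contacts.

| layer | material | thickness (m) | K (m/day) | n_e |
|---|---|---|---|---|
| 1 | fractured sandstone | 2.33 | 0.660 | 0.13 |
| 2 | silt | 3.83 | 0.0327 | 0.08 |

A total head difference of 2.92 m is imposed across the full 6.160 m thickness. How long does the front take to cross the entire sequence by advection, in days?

With flow normal to the layers, continuity requires the same specific discharge q through every layer.
Σ(b_i/K_i) = 2.33/0.660 + 3.83/0.0327 = 120.7 d.
q = Δh / Σ(b_i/K_i) = 2.92 / 120.7 = 0.02420 m/day.
In each layer the seepage velocity is v_i = q/n_i, so the layer transit time is t_i = b_i·n_i / q:
  layer 1 (fractured sandstone): t_1 = 2.33 × 0.13 / 0.02420 = 12.52 d
  layer 2 (silt): t_2 = 3.83 × 0.08 / 0.02420 = 12.66 d
Total t = Σ t_i = 25.18 days.

25.2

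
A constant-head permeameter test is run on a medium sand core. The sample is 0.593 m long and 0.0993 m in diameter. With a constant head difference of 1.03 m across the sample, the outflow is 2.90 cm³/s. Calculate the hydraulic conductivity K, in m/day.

18.6

Cross-sectional area A = π·(d/2)² = π × (0.0993/2)² = 0.007744 m².
Convert discharge: 2.90 cm³/s = 2.900e-06 m³/s.
Darcy's law rearranged: K = Q·L / (A·Δh) = 2.900e-06 × 0.593 / (0.007744 × 1.03) = 0.0002156 m/s = 18.63 m/day.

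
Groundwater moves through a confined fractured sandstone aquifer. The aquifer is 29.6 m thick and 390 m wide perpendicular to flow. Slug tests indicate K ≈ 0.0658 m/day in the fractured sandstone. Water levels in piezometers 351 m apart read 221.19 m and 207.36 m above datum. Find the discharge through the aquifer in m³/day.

29.9

Cross-sectional area A = 390 × 29.6 = 11544 m².
Hydraulic gradient i = (221.19 − 207.36) / 351 = 13.83 / 351 = 0.03940.
Darcy's law: Q = K · A · i = 0.06580 × 11544 × 0.03940 = 29.93 m³/day.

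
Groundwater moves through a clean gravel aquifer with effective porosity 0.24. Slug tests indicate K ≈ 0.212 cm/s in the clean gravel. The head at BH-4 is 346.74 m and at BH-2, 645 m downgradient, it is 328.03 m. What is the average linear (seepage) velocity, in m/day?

Convert K: 0.212 cm/s × 864 = 183.2 m/day.
Hydraulic gradient i = (346.74 − 328.03) / 645 = 18.71 / 645 = 0.02901.
Darcy flux q = K · i = 183.2 × 0.02901 = 5.313 m/day.
Seepage velocity v = q / n_e = 5.313 / 0.24 = 22.14 m/day.

22.1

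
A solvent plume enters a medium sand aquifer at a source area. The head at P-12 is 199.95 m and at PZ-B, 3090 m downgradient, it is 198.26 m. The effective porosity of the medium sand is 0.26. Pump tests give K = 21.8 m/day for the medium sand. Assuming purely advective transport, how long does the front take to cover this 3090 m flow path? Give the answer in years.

Hydraulic gradient i = (199.95 − 198.26) / 3090 = 1.69 / 3090 = 0.0005469.
Darcy flux q = K · i = 21.80 × 0.0005469 = 0.01192 m/day.
Seepage velocity v = q / n_e = 0.01192 / 0.26 = 0.04586 m/day.
Travel time t = L / v = 3090 / 0.04586 = 67382 days = 184.5 years.

184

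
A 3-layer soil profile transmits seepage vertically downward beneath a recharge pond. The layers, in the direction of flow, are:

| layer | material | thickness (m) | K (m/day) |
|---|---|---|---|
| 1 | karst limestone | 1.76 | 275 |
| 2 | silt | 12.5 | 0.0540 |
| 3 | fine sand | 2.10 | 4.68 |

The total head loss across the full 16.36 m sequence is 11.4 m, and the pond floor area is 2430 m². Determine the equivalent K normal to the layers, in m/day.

0.0705

Flow is perpendicular to layering, so the layers act in series and the equivalent K is the thickness-weighted harmonic mean.
Total thickness L = 1.76 + 12.5 + 2.10 = 16.36 m.
Σ(b_i/K_i) = 1.76/275 + 12.5/0.0540 + 2.10/4.68 = 231.9 d.
K_eq = L / Σ(b_i/K_i) = 16.36 / 231.9 = 0.07054 m/day.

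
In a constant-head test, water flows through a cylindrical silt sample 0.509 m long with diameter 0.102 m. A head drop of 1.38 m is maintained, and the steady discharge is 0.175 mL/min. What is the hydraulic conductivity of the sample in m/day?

0.0114

Cross-sectional area A = π·(d/2)² = π × (0.102/2)² = 0.008171 m².
Convert discharge: 0.175 mL/min = 2.917e-09 m³/s.
Darcy's law rearranged: K = Q·L / (A·Δh) = 2.917e-09 × 0.509 / (0.008171 × 1.38) = 1.317e-07 m/s = 0.01137 m/day.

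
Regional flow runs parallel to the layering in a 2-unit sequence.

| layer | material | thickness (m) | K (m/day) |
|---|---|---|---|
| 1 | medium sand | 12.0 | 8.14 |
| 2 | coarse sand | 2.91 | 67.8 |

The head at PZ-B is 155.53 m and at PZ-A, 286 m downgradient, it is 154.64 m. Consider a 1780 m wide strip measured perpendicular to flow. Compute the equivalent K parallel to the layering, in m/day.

19.8

Flow is parallel to layering, so each bed carries its own Darcy discharge and the transmissivities add.
Σ(K_i·b_i) = 8.14×12.0 + 67.8×2.91 = 295.0 m²/day.
Total thickness b = 14.91 m, so K_eq = Σ(K_i·b_i)/b = 19.78 m/day.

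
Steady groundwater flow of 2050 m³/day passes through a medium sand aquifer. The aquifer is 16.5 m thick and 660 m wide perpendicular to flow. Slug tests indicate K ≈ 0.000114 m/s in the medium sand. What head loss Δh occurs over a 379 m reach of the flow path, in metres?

7.24

Convert K: 0.000114 m/s × 86400 = 9.850 m/day.
Cross-sectional area A = 660 × 16.5 = 10890 m².
From Q = K·A·i, i = Q / (K·A) = 2050 / (9.850 × 10890) = 0.01911.
Head loss Δh = i · L = 0.01911 × 379 = 7.243 m.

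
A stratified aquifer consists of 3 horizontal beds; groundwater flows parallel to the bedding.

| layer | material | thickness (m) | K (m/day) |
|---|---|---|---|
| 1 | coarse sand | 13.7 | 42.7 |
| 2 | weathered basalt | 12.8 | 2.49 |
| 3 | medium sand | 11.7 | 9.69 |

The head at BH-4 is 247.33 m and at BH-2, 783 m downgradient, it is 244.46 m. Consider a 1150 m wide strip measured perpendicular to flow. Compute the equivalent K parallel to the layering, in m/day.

19.1

Flow is parallel to layering, so each bed carries its own Darcy discharge and the transmissivities add.
Σ(K_i·b_i) = 42.7×13.7 + 2.49×12.8 + 9.69×11.7 = 730.2 m²/day.
Total thickness b = 38.20 m, so K_eq = Σ(K_i·b_i)/b = 19.12 m/day.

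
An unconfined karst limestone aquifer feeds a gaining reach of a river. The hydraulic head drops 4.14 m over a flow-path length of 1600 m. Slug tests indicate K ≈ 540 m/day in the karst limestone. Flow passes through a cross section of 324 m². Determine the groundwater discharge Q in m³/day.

453

Hydraulic gradient i = Δh / L = 4.14 / 1600 = 0.002587.
Darcy's law: Q = K · A · i = 540.0 × 324.0 × 0.002587 = 452.7 m³/day.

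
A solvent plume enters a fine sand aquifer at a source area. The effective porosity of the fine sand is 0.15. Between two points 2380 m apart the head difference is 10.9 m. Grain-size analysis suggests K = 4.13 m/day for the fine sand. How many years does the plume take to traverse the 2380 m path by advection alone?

51.7

Hydraulic gradient i = Δh / L = 10.9 / 2380 = 0.004580.
Darcy flux q = K · i = 4.130 × 0.004580 = 0.01891 m/day.
Seepage velocity v = q / n_e = 0.01891 / 0.15 = 0.1261 m/day.
Travel time t = L / v = 2380 / 0.1261 = 18874 days = 51.67 years.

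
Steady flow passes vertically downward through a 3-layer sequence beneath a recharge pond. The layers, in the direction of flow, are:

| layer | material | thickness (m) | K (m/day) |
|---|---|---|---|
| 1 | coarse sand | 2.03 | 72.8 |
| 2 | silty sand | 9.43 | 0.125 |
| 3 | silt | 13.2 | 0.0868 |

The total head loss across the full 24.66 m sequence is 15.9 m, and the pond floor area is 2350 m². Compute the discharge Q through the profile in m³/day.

Flow is perpendicular to layering, so the layers act in series and the equivalent K is the thickness-weighted harmonic mean.
Total thickness L = 2.03 + 9.43 + 13.2 = 24.66 m.
Σ(b_i/K_i) = 2.03/72.8 + 9.43/0.125 + 13.2/0.0868 = 227.5 d.
K_eq = L / Σ(b_i/K_i) = 24.66 / 227.5 = 0.1084 m/day.
Q = K_eq · A · (Δh/L) = 0.1084 × 2350 × (15.9/24.66) = 164.2 m³/day.

164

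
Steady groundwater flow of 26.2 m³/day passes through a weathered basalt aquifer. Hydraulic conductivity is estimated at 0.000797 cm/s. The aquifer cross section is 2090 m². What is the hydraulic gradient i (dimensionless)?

Convert K: 0.000797 cm/s × 864 = 0.6886 m/day.
From Q = K·A·i, i = Q / (K·A) = 26.2 / (0.6886 × 2090) = 0.01820.

0.0182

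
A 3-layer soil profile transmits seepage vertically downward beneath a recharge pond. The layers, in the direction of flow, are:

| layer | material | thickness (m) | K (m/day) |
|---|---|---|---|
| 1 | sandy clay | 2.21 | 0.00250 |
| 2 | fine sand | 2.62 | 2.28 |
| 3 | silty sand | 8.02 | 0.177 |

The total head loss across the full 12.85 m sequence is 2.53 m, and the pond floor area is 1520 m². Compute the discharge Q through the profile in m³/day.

4.13

Flow is perpendicular to layering, so the layers act in series and the equivalent K is the thickness-weighted harmonic mean.
Total thickness L = 2.21 + 2.62 + 8.02 = 12.85 m.
Σ(b_i/K_i) = 2.21/0.00250 + 2.62/2.28 + 8.02/0.177 = 930.5 d.
K_eq = L / Σ(b_i/K_i) = 12.85 / 930.5 = 0.01381 m/day.
Q = K_eq · A · (Δh/L) = 0.01381 × 1520 × (2.53/12.85) = 4.133 m³/day.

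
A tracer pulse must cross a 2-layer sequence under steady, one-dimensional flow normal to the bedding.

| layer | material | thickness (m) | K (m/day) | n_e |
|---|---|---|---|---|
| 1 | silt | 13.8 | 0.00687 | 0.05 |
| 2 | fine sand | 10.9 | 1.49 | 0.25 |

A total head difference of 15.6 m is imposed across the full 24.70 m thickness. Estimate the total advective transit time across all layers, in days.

With flow normal to the layers, continuity requires the same specific discharge q through every layer.
Σ(b_i/K_i) = 13.8/0.00687 + 10.9/1.49 = 2016 d.
q = Δh / Σ(b_i/K_i) = 15.6 / 2016 = 0.007738 m/day.
In each layer the seepage velocity is v_i = q/n_i, so the layer transit time is t_i = b_i·n_i / q:
  layer 1 (silt): t_1 = 13.8 × 0.05 / 0.007738 = 89.17 d
  layer 2 (fine sand): t_2 = 10.9 × 0.25 / 0.007738 = 352.2 d
Total t = Σ t_i = 441.3 days.

441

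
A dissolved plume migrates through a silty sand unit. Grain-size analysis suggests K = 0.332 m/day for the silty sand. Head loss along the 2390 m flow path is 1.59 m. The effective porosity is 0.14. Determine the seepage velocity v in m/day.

0.00158

Hydraulic gradient i = Δh / L = 1.59 / 2390 = 0.0006653.
Darcy flux q = K · i = 0.3320 × 0.0006653 = 0.0002209 m/day.
Seepage velocity v = q / n_e = 0.0002209 / 0.14 = 0.001578 m/day.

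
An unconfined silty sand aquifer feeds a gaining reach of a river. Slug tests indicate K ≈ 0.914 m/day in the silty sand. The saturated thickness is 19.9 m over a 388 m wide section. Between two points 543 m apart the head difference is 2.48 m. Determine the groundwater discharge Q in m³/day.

32.2

Cross-sectional area A = 388 × 19.9 = 7721 m².
Hydraulic gradient i = Δh / L = 2.48 / 543 = 0.004567.
Darcy's law: Q = K · A · i = 0.9140 × 7721 × 0.004567 = 32.23 m³/day.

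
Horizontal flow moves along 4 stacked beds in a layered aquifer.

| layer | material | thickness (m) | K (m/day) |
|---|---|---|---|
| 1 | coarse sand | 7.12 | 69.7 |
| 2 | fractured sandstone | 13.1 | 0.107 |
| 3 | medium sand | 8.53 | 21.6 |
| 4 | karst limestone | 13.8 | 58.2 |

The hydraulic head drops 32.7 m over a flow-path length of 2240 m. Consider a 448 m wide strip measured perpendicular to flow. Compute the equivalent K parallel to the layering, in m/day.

Flow is parallel to layering, so each bed carries its own Darcy discharge and the transmissivities add.
Σ(K_i·b_i) = 69.7×7.12 + 0.107×13.1 + 21.6×8.53 + 58.2×13.8 = 1485 m²/day.
Total thickness b = 42.55 m, so K_eq = Σ(K_i·b_i)/b = 34.90 m/day.

34.9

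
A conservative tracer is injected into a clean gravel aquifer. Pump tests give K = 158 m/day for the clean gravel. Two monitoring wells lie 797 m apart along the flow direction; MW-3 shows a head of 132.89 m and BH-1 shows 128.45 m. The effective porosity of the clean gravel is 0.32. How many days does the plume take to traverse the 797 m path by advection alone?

290

Hydraulic gradient i = (132.89 − 128.45) / 797 = 4.44 / 797 = 0.005571.
Darcy flux q = K · i = 158.0 × 0.005571 = 0.8802 m/day.
Seepage velocity v = q / n_e = 0.8802 / 0.32 = 2.751 m/day.
Travel time t = L / v = 797 / 2.751 = 289.8 days.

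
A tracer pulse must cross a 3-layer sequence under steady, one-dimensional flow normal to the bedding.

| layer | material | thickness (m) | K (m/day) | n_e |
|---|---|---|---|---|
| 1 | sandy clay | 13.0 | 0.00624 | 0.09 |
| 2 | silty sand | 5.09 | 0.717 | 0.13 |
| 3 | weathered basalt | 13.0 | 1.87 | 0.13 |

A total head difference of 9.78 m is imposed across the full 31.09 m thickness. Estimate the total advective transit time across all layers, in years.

With flow normal to the layers, continuity requires the same specific discharge q through every layer.
Σ(b_i/K_i) = 13.0/0.00624 + 5.09/0.717 + 13.0/1.87 = 2097 d.
q = Δh / Σ(b_i/K_i) = 9.78 / 2097 = 0.004663 m/day.
In each layer the seepage velocity is v_i = q/n_i, so the layer transit time is t_i = b_i·n_i / q:
  layer 1 (sandy clay): t_1 = 13.0 × 0.09 / 0.004663 = 250.9 d
  layer 2 (silty sand): t_2 = 5.09 × 0.13 / 0.004663 = 141.9 d
  layer 3 (weathered basalt): t_3 = 13.0 × 0.13 / 0.004663 = 362.4 d
Total t = Σ t_i = 755.3 days = 2.068 years.

2.07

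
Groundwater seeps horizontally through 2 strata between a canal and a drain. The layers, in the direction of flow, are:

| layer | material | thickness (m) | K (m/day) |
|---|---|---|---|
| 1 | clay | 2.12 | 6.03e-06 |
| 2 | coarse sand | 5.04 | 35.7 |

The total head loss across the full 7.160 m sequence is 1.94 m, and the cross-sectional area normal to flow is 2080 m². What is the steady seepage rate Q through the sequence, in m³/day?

Flow is perpendicular to layering, so the layers act in series and the equivalent K is the thickness-weighted harmonic mean.
Total thickness L = 2.12 + 5.04 = 7.160 m.
Σ(b_i/K_i) = 2.12/6.03e-06 + 5.04/35.7 = 3.516e+05 d.
K_eq = L / Σ(b_i/K_i) = 7.160 / 3.516e+05 = 2.037e-05 m/day.
Q = K_eq · A · (Δh/L) = 2.037e-05 × 2080 × (1.94/7.160) = 0.01148 m³/day.

0.0115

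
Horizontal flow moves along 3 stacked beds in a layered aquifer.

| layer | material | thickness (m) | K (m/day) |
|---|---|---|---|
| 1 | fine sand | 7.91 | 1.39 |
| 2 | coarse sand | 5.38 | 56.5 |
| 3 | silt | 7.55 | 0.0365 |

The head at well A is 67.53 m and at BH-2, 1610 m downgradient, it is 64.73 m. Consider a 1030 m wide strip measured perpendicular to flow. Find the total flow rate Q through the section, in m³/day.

565

Flow is parallel to layering, so each bed carries its own Darcy discharge and the transmissivities add.
Σ(K_i·b_i) = 1.39×7.91 + 56.5×5.38 + 0.0365×7.55 = 315.2 m²/day.
Hydraulic gradient i = (67.53 − 64.73) / 1610 = 2.8 / 1610 = 0.001739.
Q = Σ(K_i·b_i) · W · i = 315.2 × 1030 × 0.001739 = 564.7 m³/day.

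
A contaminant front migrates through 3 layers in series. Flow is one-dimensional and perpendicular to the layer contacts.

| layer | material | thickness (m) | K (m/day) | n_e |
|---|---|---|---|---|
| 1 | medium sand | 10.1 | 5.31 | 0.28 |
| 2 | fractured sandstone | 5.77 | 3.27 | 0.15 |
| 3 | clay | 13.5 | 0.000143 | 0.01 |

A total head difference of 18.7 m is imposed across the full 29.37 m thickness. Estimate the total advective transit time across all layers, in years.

52.9

With flow normal to the layers, continuity requires the same specific discharge q through every layer.
Σ(b_i/K_i) = 10.1/5.31 + 5.77/3.27 + 13.5/0.000143 = 94409 d.
q = Δh / Σ(b_i/K_i) = 18.7 / 94409 = 0.0001981 m/day.
In each layer the seepage velocity is v_i = q/n_i, so the layer transit time is t_i = b_i·n_i / q:
  layer 1 (medium sand): t_1 = 10.1 × 0.28 / 0.0001981 = 14278 d
  layer 2 (fractured sandstone): t_2 = 5.77 × 0.15 / 0.0001981 = 4370 d
  layer 3 (clay): t_3 = 13.5 × 0.01 / 0.0001981 = 681.6 d
Total t = Σ t_i = 19329 days = 52.92 years.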